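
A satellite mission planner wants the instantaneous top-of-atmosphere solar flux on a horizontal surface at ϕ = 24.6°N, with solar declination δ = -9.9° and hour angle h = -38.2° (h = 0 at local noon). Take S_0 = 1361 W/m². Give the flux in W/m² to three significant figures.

861 W/m²

cos θ_z = sin ϕ sin δ + cos ϕ cos δ cos h = -0.071571 + 0.703890 = 0.632319.
Flux = S_0 · cos θ_z = 1361 × 0.632319 = 860.6 W/m².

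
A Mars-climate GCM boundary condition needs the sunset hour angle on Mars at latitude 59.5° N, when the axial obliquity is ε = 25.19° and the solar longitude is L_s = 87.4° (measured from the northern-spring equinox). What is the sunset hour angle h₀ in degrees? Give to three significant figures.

h₀ = 143°

Solar declination: sin δ = sin ε · sin L_s = sin 25.19° × sin 87.4° = 0.42518, so δ = +25.162°.
cos h₀ = −tan ϕ · tan δ = −tan(+59.5°) × tan(+25.162°) = -0.7975, so h₀ = 2.4939 rad = 142.89°.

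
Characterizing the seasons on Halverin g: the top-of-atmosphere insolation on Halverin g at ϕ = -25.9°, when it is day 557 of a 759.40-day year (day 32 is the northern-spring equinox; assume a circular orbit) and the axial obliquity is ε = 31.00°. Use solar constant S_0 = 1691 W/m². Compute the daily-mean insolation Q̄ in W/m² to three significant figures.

Q̄ ≈ 617 W/m²

Solar longitude: L_s = 360° × (557 − 32)/759.40 = 248.881°.
sin δ = sin 31.00° × sin 248.881° = -0.48044, so δ = -28.714°.
cos h₀ = −tan(-25.9°) tan(-28.714°) = -0.2660, h₀ = 1.8400 rad.
Bracket: h₀ sin ϕ sin δ + cos ϕ cos δ sin h₀ = 1.8400×-0.43680×-0.48044 + 0.89956×0.87703×0.96397 = 0.386135 + 0.760516 = 1.146651.
Q̄ = (S_0/π) × [bracket] = (1691/π) × 1.146651 = 617.2 W/m².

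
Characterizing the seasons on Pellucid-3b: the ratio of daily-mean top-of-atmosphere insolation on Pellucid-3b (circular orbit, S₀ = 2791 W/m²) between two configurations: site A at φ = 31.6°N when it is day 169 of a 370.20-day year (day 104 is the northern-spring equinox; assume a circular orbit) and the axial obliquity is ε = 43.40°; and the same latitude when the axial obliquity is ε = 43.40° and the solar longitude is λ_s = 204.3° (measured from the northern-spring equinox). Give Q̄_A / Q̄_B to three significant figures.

— Configuration A (φ=+31.6°):
Solar longitude: λ_s = 360° × (169 − 104)/370.20 = 63.209°.
sin δ = sin 43.40° × sin 63.209° = 0.61333, so δ = +37.831°.
cos H₀ = −tan(+31.6°) tan(+37.831°) = -0.4777, H₀ = 2.0689 rad.
Bracket: H₀ sin φ sin δ + cos φ cos δ sin H₀ = 2.0689×0.52399×0.61333 + 0.85173×0.78982×0.87850 = 0.664901 + 0.590979 = 1.255880.
Q̄ = (S₀/π) × [bracket] = (2791/π) × 1.255880 = 1115.7 W/m².
— Configuration B (φ=+31.6°):
Solar declination: sin δ = sin ε · sin λ_s = sin 43.40° × sin 204.3° = -0.28275, so δ = -16.424°.
cos H₀ = −tan(+31.6°) tan(-16.424°) = 0.1813, H₀ = 1.3884 rad.
Bracket: H₀ sin φ sin δ + cos φ cos δ sin H₀ = 1.3884×0.52399×-0.28275 + 0.85173×0.95919×0.98342 = -0.205703 + 0.803426 = 0.597723.
Q̄ = (S₀/π) × [bracket] = (2791/π) × 0.597723 = 531.02 W/m².
Ratio Q̄_A / Q̄_B = 1115.7 / 531.02 = 2.101.

Q̄_A / Q̄_B ≈ 2.10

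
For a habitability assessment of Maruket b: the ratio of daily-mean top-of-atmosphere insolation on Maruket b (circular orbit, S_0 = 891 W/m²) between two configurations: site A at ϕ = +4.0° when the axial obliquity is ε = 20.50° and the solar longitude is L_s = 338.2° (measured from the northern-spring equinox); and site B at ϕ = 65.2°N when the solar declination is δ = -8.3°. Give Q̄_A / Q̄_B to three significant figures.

Q̄_A / Q̄_B ≈ 4.24

— Configuration A (ϕ=+4.0°):
Solar declination: sin δ = sin ε · sin L_s = sin 20.50° × sin 338.2° = -0.13006, so δ = -7.473°.
cos h₀ = −tan(+4.0°) tan(-7.473°) = 0.0092, h₀ = 1.5616 rad.
Bracket: h₀ sin ϕ sin δ + cos ϕ cos δ sin h₀ = 1.5616×0.06976×-0.13006 + 0.99756×0.99151×0.99996 = -0.014168 + 0.989051 = 0.974883.
Q̄ = (S_0/π) × [bracket] = (891/π) × 0.974883 = 276.49 W/m².
— Configuration B (ϕ=+65.2°):
cos h₀ = −tan(+65.2°) tan(-8.300°) = 0.3157, h₀ = 1.2496 rad.
Bracket: h₀ sin ϕ sin δ + cos ϕ cos δ sin h₀ = 1.2496×0.90778×-0.14436 + 0.41945×0.98953×0.94885 = -0.163756 + 0.393828 = 0.230072.
Q̄ = (S_0/π) × [bracket] = (891/π) × 0.230072 = 65.252 W/m².
Ratio Q̄_A / Q̄_B = 276.49 / 65.252 = 4.237.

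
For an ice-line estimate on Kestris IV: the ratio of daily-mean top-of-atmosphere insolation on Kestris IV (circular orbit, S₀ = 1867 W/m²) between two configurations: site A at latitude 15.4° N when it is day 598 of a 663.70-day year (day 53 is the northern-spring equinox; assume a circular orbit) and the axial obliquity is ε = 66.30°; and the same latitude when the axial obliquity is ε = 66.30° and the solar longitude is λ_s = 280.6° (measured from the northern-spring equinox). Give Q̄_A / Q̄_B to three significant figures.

— Configuration A (φ=+15.4°):
Solar longitude: λ_s = 360° × (598 − 53)/663.70 = 295.615°.
sin δ = sin 66.30° × sin 295.615° = -0.82567, so δ = -55.656°.
cos H₀ = −tan(+15.4°) tan(-55.656°) = 0.4031, H₀ = 1.1559 rad.
Bracket: H₀ sin φ sin δ + cos φ cos δ sin H₀ = 1.1559×0.26556×-0.82567 + 0.96410×0.56416×0.91514 = -0.253448 + 0.497751 = 0.244303.
Q̄ = (S₀/π) × [bracket] = (1867/π) × 0.244303 = 145.19 W/m².
— Configuration B (φ=+15.4°):
Solar declination: sin δ = sin ε · sin λ_s = sin 66.30° × sin 280.6° = -0.90004, so δ = -64.163°.
cos H₀ = −tan(+15.4°) tan(-64.163°) = 0.5688, H₀ = 0.9657 rad.
Bracket: H₀ sin φ sin δ + cos φ cos δ sin H₀ = 0.9657×0.26556×-0.90004 + 0.96410×0.43581×0.82244 = -0.230816 + 0.345560 = 0.114744.
Q̄ = (S₀/π) × [bracket] = (1867/π) × 0.114744 = 68.191 W/m².
Ratio Q̄_A / Q̄_B = 145.19 / 68.191 = 2.129.

Q̄_A / Q̄_B ≈ 2.13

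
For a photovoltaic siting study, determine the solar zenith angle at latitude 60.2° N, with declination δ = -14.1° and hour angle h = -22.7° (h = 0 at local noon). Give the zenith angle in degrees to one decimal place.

cos θ_z = sin φ sin δ + cos φ cos δ cos h = -0.211401 + 0.444664 = 0.233263.
θ_z = arccos(0.233263) = 76.5°.

θ_z = 76.5°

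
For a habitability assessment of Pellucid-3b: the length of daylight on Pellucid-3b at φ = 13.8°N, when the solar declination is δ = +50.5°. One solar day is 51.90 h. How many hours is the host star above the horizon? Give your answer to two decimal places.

cos H₀ = −tan φ · tan δ = −tan(+13.8°) × tan(+50.500°) = -0.2980, so H₀ = 1.8734 rad = 107.34°.
Daylight = 2H₀/(2π) × 51.90 h = (1.8734/π) × 51.90 = 30.95 h.

30.95 h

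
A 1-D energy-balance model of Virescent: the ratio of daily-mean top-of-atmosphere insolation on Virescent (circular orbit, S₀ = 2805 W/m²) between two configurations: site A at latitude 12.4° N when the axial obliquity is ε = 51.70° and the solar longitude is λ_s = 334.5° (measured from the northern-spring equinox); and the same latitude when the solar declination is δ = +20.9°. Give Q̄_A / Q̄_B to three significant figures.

Q̄_A / Q̄_B ≈ 0.780

— Configuration A (φ=+12.4°):
Solar declination: sin δ = sin ε · sin λ_s = sin 51.70° × sin 334.5° = -0.33785, so δ = -19.746°.
cos H₀ = −tan(+12.4°) tan(-19.746°) = 0.0789, H₀ = 1.4918 rad.
Bracket: H₀ sin φ sin δ + cos φ cos δ sin H₀ = 1.4918×0.21474×-0.33785 + 0.97667×0.94120×0.99688 = -0.108230 + 0.916374 = 0.808144.
Q̄ = (S₀/π) × [bracket] = (2805/π) × 0.808144 = 721.56 W/m².
— Configuration B (φ=+12.4°):
cos H₀ = −tan(+12.4°) tan(+20.900°) = -0.0840, H₀ = 1.6549 rad.
Bracket: H₀ sin φ sin δ + cos φ cos δ sin H₀ = 1.6549×0.21474×0.35674 + 0.97667×0.93420×0.99647 = 0.126776 + 0.909184 = 1.035960.
Q̄ = (S₀/π) × [bracket] = (2805/π) × 1.035960 = 924.97 W/m².
Ratio Q̄_A / Q̄_B = 721.56 / 924.97 = 0.7801.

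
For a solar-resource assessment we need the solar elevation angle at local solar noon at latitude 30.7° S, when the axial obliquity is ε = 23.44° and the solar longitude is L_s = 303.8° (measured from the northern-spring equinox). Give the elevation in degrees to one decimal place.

Solar declination: sin δ = sin ε · sin L_s = sin 23.44° × sin 303.8° = -0.33056, so δ = -19.303°.
At local noon the hour angle is zero, so the zenith angle equals |ϕ − δ| = |-30.7° − (-19.303°)| = 11.397°.
Elevation = 90° − 11.397° = 78.6°.

78.6°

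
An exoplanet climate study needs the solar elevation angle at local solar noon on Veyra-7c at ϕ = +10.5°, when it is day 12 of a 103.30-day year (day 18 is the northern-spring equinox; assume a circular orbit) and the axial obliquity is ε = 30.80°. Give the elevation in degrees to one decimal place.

Solar longitude: L_s = 360° × (12 − 18)/103.30 = -20.910°, i.e. -20.910° + 360° = 339.090°.
sin δ = sin 30.80° × sin 339.090° = -0.18275, so δ = -10.530°.
At local noon the hour angle is zero, so the zenith angle equals |ϕ − δ| = |+10.5° − (-10.530°)| = 21.030°.
Elevation = 90° − 21.030° = 69.0°.

69.0°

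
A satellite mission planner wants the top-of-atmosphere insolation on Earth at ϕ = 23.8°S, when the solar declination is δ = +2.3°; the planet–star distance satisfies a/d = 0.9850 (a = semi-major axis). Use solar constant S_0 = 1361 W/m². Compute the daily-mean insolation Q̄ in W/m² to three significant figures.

cos h₀ = −tan(-23.8°) tan(+2.300°) = 0.0177, h₀ = 1.5531 rad.
Bracket: h₀ sin ϕ sin δ + cos ϕ cos δ sin h₀ = 1.5531×-0.40355×0.04013 + 0.91496×0.99919×0.99984 = -0.025152 + 0.914073 = 0.888921.
Inverse-square distance factor (a/d)² = 0.9850² = 0.970225.
Q̄ = (S_0/π) × 0.970225 × [bracket] = (1361/π) × 0.970225 × 0.888921 = 373.6 W/m².

Q̄ ≈ 374 W/m²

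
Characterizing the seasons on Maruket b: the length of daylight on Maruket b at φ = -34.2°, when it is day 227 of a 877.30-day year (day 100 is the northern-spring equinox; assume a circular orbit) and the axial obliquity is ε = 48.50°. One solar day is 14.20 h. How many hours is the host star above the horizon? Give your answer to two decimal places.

4.74 h

Solar longitude: λ_s = 360° × (227 − 100)/877.30 = 52.114°.
sin δ = sin 48.50° × sin 52.114° = 0.59110, so δ = +36.235°.
cos H₀ = −tan φ · tan δ = −tan(-34.2°) × tan(+36.235°) = 0.4980, so H₀ = 1.0495 rad = 60.13°.
Daylight = 2H₀/(2π) × 14.20 h = (1.0495/π) × 14.20 = 4.74 h.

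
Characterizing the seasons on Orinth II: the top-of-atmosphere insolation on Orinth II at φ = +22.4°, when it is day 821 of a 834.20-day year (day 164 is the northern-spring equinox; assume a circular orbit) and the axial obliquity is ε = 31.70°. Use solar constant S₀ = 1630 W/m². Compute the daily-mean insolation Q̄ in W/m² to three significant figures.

Solar longitude: λ_s = 360° × (821 − 164)/834.20 = 283.529°.
sin δ = sin 31.70° × sin 283.529° = -0.51089, so δ = -30.723°.
cos H₀ = −tan(+22.4°) tan(-30.723°) = 0.2450, H₀ = 1.3233 rad.
Bracket: H₀ sin φ sin δ + cos φ cos δ sin H₀ = 1.3233×0.38107×-0.51089 + 0.92455×0.85965×0.96953 = -0.257626 + 0.770572 = 0.512946.
Q̄ = (S₀/π) × [bracket] = (1630/π) × 0.512946 = 266.1 W/m².

Q̄ ≈ 266 W/m²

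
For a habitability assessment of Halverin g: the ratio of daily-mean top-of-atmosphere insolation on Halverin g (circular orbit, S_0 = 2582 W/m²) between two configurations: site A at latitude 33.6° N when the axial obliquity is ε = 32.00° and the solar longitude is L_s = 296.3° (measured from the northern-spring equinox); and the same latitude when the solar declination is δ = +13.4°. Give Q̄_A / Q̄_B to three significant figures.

— Configuration A (ϕ=+33.6°):
Solar declination: sin δ = sin ε · sin L_s = sin 32.00° × sin 296.3° = -0.47507, so δ = -28.364°.
cos h₀ = −tan(+33.6°) tan(-28.364°) = 0.3587, h₀ = 1.2039 rad.
Bracket: h₀ sin ϕ sin δ + cos ϕ cos δ sin h₀ = 1.2039×0.55339×-0.47507 + 0.83292×0.87995×0.93346 = -0.316504 + 0.684159 = 0.367655.
Q̄ = (S_0/π) × [bracket] = (2582/π) × 0.367655 = 302.17 W/m².
— Configuration B (ϕ=+33.6°):
cos h₀ = −tan(+33.6°) tan(+13.400°) = -0.1583, h₀ = 1.7297 rad.
Bracket: h₀ sin ϕ sin δ + cos ϕ cos δ sin h₀ = 1.7297×0.55339×0.23175 + 0.83292×0.97278×0.98739 = 0.221831 + 0.800031 = 1.021862.
Q̄ = (S_0/π) × [bracket] = (2582/π) × 1.021862 = 839.84 W/m².
Ratio Q̄_A / Q̄_B = 302.17 / 839.84 = 0.3598.

Q̄_A / Q̄_B ≈ 0.360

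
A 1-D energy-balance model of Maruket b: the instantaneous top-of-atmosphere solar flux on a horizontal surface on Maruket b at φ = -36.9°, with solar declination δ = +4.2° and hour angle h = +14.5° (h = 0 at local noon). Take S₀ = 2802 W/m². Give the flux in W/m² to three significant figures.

2.04e+03 W/m²

cos θ_z = sin φ sin δ + cos φ cos δ cos h = -0.043974 + 0.772134 = 0.728160.
Flux = S₀ · cos θ_z = 2802 × 0.728160 = 2040 W/m².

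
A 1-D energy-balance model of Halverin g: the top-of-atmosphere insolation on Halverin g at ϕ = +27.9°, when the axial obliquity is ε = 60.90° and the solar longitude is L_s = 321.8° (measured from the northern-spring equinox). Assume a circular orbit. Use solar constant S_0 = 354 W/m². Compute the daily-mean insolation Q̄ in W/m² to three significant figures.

Q̄ ≈ 43.9 W/m²

Solar declination: sin δ = sin ε · sin L_s = sin 60.90° × sin 321.8° = -0.54035, so δ = -32.707°.
cos h₀ = −tan(+27.9°) tan(-32.707°) = 0.3400, h₀ = 1.2239 rad.
Bracket: h₀ sin ϕ sin δ + cos ϕ cos δ sin h₀ = 1.2239×0.46793×-0.54035 + 0.88377×0.84144×0.94042 = -0.309458 + 0.699333 = 0.389875.
Q̄ = (S_0/π) × [bracket] = (354/π) × 0.389875 = 43.93 W/m².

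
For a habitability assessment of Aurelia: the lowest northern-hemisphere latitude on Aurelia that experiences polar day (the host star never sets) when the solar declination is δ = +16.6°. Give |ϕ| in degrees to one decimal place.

|ϕ| = 73.4°

Polar day requires cos h₀ = −tan ϕ tan δ ≤ −1, i.e. tan ϕ tan δ ≥ 1.
The boundary is |tan ϕ| · |tan δ| = 1, so |ϕ| = 90° − |δ| = 90° − 16.6° = 73.4° in the northern hemisphere.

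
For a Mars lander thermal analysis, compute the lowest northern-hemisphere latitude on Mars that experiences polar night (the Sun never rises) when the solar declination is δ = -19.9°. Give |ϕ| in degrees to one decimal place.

Polar night requires cos h₀ = −tan ϕ tan δ ≥ 1, i.e. tan ϕ tan δ ≤ −1.
The boundary is |tan ϕ| · |tan δ| = 1, so |ϕ| = 90° − |δ| = 90° − 19.9° = 70.1° in the northern hemisphere.

|ϕ| = 70.1°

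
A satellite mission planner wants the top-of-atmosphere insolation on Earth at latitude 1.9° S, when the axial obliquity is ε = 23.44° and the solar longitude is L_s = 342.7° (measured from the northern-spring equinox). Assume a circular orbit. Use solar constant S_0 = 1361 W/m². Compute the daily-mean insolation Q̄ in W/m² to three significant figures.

Solar declination: sin δ = sin ε · sin L_s = sin 23.44° × sin 342.7° = -0.11829, so δ = -6.794°.
cos h₀ = −tan(-1.9°) tan(-6.794°) = -0.0040, h₀ = 1.5747 rad.
Bracket: h₀ sin ϕ sin δ + cos ϕ cos δ sin h₀ = 1.5747×-0.03316×-0.11829 + 0.99945×0.99298×0.99999 = 0.006177 + 0.992424 = 0.998601.
Q̄ = (S_0/π) × [bracket] = (1361/π) × 0.998601 = 432.6 W/m².

Q̄ ≈ 433 W/m²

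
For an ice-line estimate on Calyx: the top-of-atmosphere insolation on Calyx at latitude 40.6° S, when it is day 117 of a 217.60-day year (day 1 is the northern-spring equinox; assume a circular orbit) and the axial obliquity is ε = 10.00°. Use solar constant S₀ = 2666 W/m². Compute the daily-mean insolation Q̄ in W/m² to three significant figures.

Q̄ ≈ 675 W/m²

Solar longitude: λ_s = 360° × (117 − 1)/217.60 = 191.912°.
sin δ = sin 10.00° × sin 191.912° = -0.03584, so δ = -2.054°.
cos H₀ = −tan(-40.6°) tan(-2.054°) = -0.0307, H₀ = 1.6015 rad.
Bracket: H₀ sin φ sin δ + cos φ cos δ sin H₀ = 1.6015×-0.65077×-0.03584 + 0.75927×0.99936×0.99953 = 0.037353 + 0.758427 = 0.795780.
Q̄ = (S₀/π) × [bracket] = (2666/π) × 0.795780 = 675.3 W/m².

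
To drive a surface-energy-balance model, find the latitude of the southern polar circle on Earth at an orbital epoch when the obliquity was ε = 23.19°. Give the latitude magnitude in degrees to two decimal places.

66.81°

The polar circle is the lowest latitude that experiences at least one full rotation of continuous darkness at the northern-summer solstice; it lies at |φ| = 90° − ε = 90° − 23.19° = 66.81°.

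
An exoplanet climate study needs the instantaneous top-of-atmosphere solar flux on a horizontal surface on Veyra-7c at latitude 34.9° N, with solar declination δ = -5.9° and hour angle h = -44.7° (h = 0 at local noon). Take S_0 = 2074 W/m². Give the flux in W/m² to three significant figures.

1.08e+03 W/m²

cos θ_z = sin ϕ sin δ + cos ϕ cos δ cos h = -0.058812 + 0.579875 = 0.521063.
Flux = S_0 · cos θ_z = 2074 × 0.521063 = 1081 W/m².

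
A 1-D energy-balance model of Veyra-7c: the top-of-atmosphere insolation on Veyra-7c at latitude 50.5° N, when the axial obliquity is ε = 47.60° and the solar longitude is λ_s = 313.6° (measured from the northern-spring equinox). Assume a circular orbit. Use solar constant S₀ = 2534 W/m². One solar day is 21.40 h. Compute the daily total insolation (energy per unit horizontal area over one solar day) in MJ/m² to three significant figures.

3.57 MJ/m²

Solar declination: sin δ = sin ε · sin λ_s = sin 47.60° × sin 313.6° = -0.53477, so δ = -32.328°.
cos H₀ = −tan(+50.5°) tan(-32.328°) = 0.7677, H₀ = 0.6955 rad.
Bracket: H₀ sin φ sin δ + cos φ cos δ sin H₀ = 0.6955×0.77162×-0.53477 + 0.63608×0.84500×0.64078 = -0.286991 + 0.344411 = 0.057420.
Q̄ = (S₀/π) × [bracket] = (2534/π) × 0.057420 = 46.315 W/m².
Daily total = Q̄ × 21.40 h × 3600 s/h = 46.315 × 21.40 × 3600 / 10⁶ = 3.568 MJ/m².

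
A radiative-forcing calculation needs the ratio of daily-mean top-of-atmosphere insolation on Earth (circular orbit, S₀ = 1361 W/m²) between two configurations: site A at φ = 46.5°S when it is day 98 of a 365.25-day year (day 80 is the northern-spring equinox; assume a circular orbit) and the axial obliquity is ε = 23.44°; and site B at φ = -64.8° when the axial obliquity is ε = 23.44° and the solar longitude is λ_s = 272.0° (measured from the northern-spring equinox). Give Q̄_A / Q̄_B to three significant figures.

Q̄_A / Q̄_B ≈ 0.484

— Configuration A (φ=-46.5°):
Solar longitude: λ_s = 360° × (98 − 80)/365.25 = 17.741°.
sin δ = sin 23.44° × sin 17.741° = 0.12121, so δ = +6.962°.
cos H₀ = −tan(-46.5°) tan(+6.962°) = 0.1287, H₀ = 1.4418 rad.
Bracket: H₀ sin φ sin δ + cos φ cos δ sin H₀ = 1.4418×-0.72537×0.12121 + 0.68835×0.99263×0.99169 = -0.126766 + 0.677599 = 0.550833.
Q̄ = (S₀/π) × [bracket] = (1361/π) × 0.550833 = 238.63 W/m².
— Configuration B (φ=-64.8°):
Solar declination: sin δ = sin ε · sin λ_s = sin 23.44° × sin 272.0° = -0.39755, so δ = -23.425°.
cos H₀ = −tan(-64.8°) tan(-23.425°) = -0.9207, H₀ = 2.7407 rad.
Bracket: H₀ sin φ sin δ + cos φ cos δ sin H₀ = 2.7407×-0.90483×-0.39755 + 0.42578×0.91758×0.39024 = 0.985871 + 0.152462 = 1.138333.
Q̄ = (S₀/π) × [bracket] = (1361/π) × 1.138333 = 493.15 W/m².
Ratio Q̄_A / Q̄_B = 238.63 / 493.15 = 0.4839.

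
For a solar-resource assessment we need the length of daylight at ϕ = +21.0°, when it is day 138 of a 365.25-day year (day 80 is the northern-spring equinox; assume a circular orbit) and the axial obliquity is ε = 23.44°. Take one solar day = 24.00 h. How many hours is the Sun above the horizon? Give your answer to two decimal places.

Solar longitude: L_s = 360° × (138 − 80)/365.25 = 57.166°.
sin δ = sin 23.44° × sin 57.166° = 0.33424, so δ = +19.526°.
cos h₀ = −tan ϕ · tan δ = −tan(+21.0°) × tan(+19.526°) = -0.1361, so h₀ = 1.7074 rad = 97.82°.
Daylight = 2h₀/(2π) × 24.00 h = (1.7074/π) × 24.00 = 13.04 h.

13.04 h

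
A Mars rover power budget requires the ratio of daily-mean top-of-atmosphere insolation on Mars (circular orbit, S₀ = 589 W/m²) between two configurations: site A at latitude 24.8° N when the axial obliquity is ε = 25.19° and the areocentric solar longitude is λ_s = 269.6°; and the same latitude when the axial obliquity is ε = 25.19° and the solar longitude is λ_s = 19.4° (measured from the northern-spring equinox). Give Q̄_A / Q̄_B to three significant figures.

— Configuration A (φ=+24.8°):
sin δ = sin 25.19° × sin 269.6° = -0.42561, so δ = -25.189°.
cos H₀ = −tan(+24.8°) tan(-25.189°) = 0.2173, H₀ = 1.3517 rad.
Bracket: H₀ sin φ sin δ + cos φ cos δ sin H₀ = 1.3517×0.41945×-0.42561 + 0.90778×0.90491×0.97610 = -0.241308 + 0.801826 = 0.560518.
Q̄ = (S₀/π) × [bracket] = (589/π) × 0.560518 = 105.09 W/m².
— Configuration B (φ=+24.8°):
Solar declination: sin δ = sin ε · sin λ_s = sin 25.19° × sin 19.4° = 0.14137, so δ = +8.127°.
cos H₀ = −tan(+24.8°) tan(+8.127°) = -0.0660, H₀ = 1.6368 rad.
Bracket: H₀ sin φ sin δ + cos φ cos δ sin H₀ = 1.6368×0.41945×0.14137 + 0.90778×0.98996×0.99782 = 0.097058 + 0.896707 = 0.993765.
Q̄ = (S₀/π) × [bracket] = (589/π) × 0.993765 = 186.32 W/m².
Ratio Q̄_A / Q̄_B = 105.09 / 186.32 = 0.5640.

Q̄_A / Q̄_B ≈ 0.564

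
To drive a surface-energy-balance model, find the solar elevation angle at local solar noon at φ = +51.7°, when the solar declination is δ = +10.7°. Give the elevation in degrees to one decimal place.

49.0°

At local noon the hour angle is zero, so the zenith angle equals |φ − δ| = |+51.7° − (+10.700°)| = 41.000°.
Elevation = 90° − 41.000° = 49.0°.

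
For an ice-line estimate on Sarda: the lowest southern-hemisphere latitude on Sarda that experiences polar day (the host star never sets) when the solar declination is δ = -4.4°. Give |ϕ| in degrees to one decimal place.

Polar day requires cos h₀ = −tan ϕ tan δ ≤ −1, i.e. tan ϕ tan δ ≥ 1.
The boundary is |tan ϕ| · |tan δ| = 1, so |ϕ| = 90° − |δ| = 90° − 4.4° = 85.6° in the southern hemisphere.

|ϕ| = 85.6°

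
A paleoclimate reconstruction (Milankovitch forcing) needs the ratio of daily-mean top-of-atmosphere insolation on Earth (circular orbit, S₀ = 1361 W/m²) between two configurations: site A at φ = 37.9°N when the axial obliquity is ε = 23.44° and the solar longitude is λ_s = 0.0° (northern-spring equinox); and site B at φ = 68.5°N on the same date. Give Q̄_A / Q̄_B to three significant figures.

Q̄_A / Q̄_B ≈ 2.15

— Configuration A (φ=+37.9°):
Solar declination: sin δ = sin ε · sin λ_s = sin 23.44° × sin 0.0° = 0.00000, so δ = +0.000°.
cos H₀ = −tan(+37.9°) tan(+0.000°) = -0.0000, H₀ = 1.5708 rad.
Bracket: H₀ sin φ sin δ + cos φ cos δ sin H₀ = 1.5708×0.61429×0.00000 + 0.78908×1.00000×1.00000 = 0.000000 + 0.789080 = 0.789080.
Q̄ = (S₀/π) × [bracket] = (1361/π) × 0.789080 = 341.85 W/m².
— Configuration B (φ=+68.5°):
cos H₀ = −tan(+68.5°) tan(+0.000°) = -0.0000, H₀ = 1.5708 rad.
Bracket: H₀ sin φ sin δ + cos φ cos δ sin H₀ = 1.5708×0.93042×0.00000 + 0.36650×1.00000×1.00000 = 0.000000 + 0.366500 = 0.366500.
Q̄ = (S₀/π) × [bracket] = (1361/π) × 0.366500 = 158.78 W/m².
Ratio Q̄_A / Q̄_B = 341.85 / 158.78 = 2.153.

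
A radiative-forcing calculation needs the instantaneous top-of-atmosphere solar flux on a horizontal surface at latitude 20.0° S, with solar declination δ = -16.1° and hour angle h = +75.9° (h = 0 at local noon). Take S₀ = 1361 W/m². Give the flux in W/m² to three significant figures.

cos θ_z = sin φ sin δ + cos φ cos δ cos h = 0.094847 + 0.219945 = 0.314792.
Flux = S₀ · cos θ_z = 1361 × 0.314792 = 428.4 W/m².

428 W/m²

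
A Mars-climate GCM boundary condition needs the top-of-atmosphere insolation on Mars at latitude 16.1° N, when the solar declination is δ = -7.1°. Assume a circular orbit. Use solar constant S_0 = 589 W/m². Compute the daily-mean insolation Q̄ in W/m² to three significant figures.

cos h₀ = −tan(+16.1°) tan(-7.100°) = 0.0360, h₀ = 1.5348 rad.
Bracket: h₀ sin ϕ sin δ + cos ϕ cos δ sin h₀ = 1.5348×0.27731×-0.12360 + 0.96078×0.99233×0.99935 = -0.052606 + 0.952791 = 0.900185.
Q̄ = (S_0/π) × [bracket] = (589/π) × 0.900185 = 168.8 W/m².

Q̄ ≈ 169 W/m²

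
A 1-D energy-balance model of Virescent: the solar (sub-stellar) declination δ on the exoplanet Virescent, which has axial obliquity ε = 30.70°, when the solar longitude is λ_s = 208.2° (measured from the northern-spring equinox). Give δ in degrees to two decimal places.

sin δ = sin ε · sin λ_s = sin 30.70° × sin 208.2° = -0.241257.
δ = arcsin(-0.241257) = -13.96°.

δ = -13.96°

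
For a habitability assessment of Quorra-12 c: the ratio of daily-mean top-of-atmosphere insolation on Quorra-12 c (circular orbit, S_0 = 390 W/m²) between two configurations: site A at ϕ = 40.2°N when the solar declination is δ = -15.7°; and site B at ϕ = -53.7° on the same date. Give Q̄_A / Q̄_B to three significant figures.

— Configuration A (ϕ=+40.2°):
cos h₀ = −tan(+40.2°) tan(-15.700°) = 0.2375, h₀ = 1.3310 rad.
Bracket: h₀ sin ϕ sin δ + cos ϕ cos δ sin h₀ = 1.3310×0.64546×-0.27060 + 0.76380×0.96269×0.97138 = -0.232474 + 0.714258 = 0.481784.
Q̄ = (S_0/π) × [bracket] = (390/π) × 0.481784 = 59.809 W/m².
— Configuration B (ϕ=-53.7°):
cos h₀ = −tan(-53.7°) tan(-15.700°) = -0.3827, h₀ = 1.9635 rad.
Bracket: h₀ sin ϕ sin δ + cos ϕ cos δ sin h₀ = 1.9635×-0.80593×-0.27060 + 0.59201×0.96269×0.92389 = 0.428209 + 0.526545 = 0.954754.
Q̄ = (S_0/π) × [bracket] = (390/π) × 0.954754 = 118.52 W/m².
Ratio Q̄_A / Q̄_B = 59.809 / 118.52 = 0.5046.

Q̄_A / Q̄_B ≈ 0.505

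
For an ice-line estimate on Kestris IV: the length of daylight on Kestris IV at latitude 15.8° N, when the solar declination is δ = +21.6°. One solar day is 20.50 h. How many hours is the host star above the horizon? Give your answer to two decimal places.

cos h₀ = −tan ϕ · tan δ = −tan(+15.8°) × tan(+21.600°) = -0.1120, so h₀ = 1.6831 rad = 96.43°.
Daylight = 2h₀/(2π) × 20.50 h = (1.6831/π) × 20.50 = 10.98 h.

10.98 h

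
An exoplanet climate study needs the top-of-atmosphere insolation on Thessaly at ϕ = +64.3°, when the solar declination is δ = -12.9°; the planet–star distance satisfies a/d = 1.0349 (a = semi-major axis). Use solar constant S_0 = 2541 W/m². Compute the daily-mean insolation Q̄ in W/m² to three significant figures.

Q̄ ≈ 135 W/m²

cos h₀ = −tan(+64.3°) tan(-12.900°) = 0.4759, h₀ = 1.0748 rad.
Bracket: h₀ sin ϕ sin δ + cos ϕ cos δ sin h₀ = 1.0748×0.90108×-0.22325 + 0.43366×0.97476×0.87950 = -0.216213 + 0.371777 = 0.155564.
Inverse-square distance factor (a/d)² = 1.0349² = 1.071018.
Q̄ = (S_0/π) × 1.071018 × [bracket] = (2541/π) × 1.071018 × 0.155564 = 134.8 W/m².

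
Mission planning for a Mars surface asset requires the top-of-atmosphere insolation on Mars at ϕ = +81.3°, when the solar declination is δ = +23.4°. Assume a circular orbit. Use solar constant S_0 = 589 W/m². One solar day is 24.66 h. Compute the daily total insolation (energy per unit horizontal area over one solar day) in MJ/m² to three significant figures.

20.5 MJ/m²

cos h₀ = −tan(+81.3°) tan(+23.400°) = -2.8280 ≤ −1 ⇒ polar day, h₀ = π.
Bracket: h₀ sin ϕ sin δ + cos ϕ cos δ sin h₀ = 3.1416×0.98849×0.39715 + 0.15126×0.91775×0.00000 = 1.233326 + 0.000000 = 1.233326.
Q̄ = (S_0/π) × [bracket] = (589/π) × 1.233326 = 231.23 W/m².
Daily total = Q̄ × 24.66 h × 3600 s/h = 231.23 × 24.66 × 3600 / 10⁶ = 20.53 MJ/m².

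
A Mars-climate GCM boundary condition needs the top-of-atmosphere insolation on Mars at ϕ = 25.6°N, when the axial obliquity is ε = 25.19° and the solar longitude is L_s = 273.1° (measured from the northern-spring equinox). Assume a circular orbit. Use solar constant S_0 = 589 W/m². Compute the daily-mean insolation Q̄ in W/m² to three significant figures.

Q̄ ≈ 103 W/m²

Solar declination: sin δ = sin ε · sin L_s = sin 25.19° × sin 273.1° = -0.42500, so δ = -25.151°.
cos h₀ = −tan(+25.6°) tan(-25.151°) = 0.2250, h₀ = 1.3439 rad.
Bracket: h₀ sin ϕ sin δ + cos ϕ cos δ sin h₀ = 1.3439×0.43209×-0.42500 + 0.90183×0.90519×0.97437 = -0.246791 + 0.795405 = 0.548614.
Q̄ = (S_0/π) × [bracket] = (589/π) × 0.548614 = 102.9 W/m².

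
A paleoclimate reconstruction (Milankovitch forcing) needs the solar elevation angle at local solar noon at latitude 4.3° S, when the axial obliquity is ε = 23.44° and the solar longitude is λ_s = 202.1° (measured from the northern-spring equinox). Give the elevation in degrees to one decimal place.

85.7°

Solar declination: sin δ = sin ε · sin λ_s = sin 23.44° × sin 202.1° = -0.14966, so δ = -8.607°.
At local noon the hour angle is zero, so the zenith angle equals |φ − δ| = |-4.3° − (-8.607°)| = 4.307°.
Elevation = 90° − 4.307° = 85.7°.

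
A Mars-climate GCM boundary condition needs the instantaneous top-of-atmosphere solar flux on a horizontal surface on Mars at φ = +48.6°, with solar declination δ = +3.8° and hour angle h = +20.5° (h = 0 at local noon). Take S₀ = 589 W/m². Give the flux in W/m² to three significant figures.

393 W/m²

cos θ_z = sin φ sin δ + cos φ cos δ cos h = 0.049713 + 0.618071 = 0.667784.
Flux = S₀ · cos θ_z = 589 × 0.667784 = 393.3 W/m².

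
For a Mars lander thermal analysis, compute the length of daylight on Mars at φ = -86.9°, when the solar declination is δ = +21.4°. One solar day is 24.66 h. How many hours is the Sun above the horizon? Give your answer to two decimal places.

cos H₀ = −tan φ · tan δ = 7.2361 ≥ 1, so the Sun never rises (polar night) and H₀ = 0.
Daylight = 2H₀/(2π) × 24.66 h = (0.0000/π) × 24.66 = 0.00 h.

0.00 h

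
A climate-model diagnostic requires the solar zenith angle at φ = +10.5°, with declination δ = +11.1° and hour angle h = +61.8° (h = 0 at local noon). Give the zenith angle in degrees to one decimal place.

cos θ_z = sin φ sin δ + cos φ cos δ cos h = 0.035084 + 0.455946 = 0.491030.
θ_z = arccos(0.491030) = 60.6°.

θ_z = 60.6°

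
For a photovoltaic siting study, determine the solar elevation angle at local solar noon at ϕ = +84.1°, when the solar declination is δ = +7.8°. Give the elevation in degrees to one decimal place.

At local noon the hour angle is zero, so the zenith angle equals |ϕ − δ| = |+84.1° − (+7.800°)| = 76.300°.
Elevation = 90° − 76.300° = 13.7°.

13.7°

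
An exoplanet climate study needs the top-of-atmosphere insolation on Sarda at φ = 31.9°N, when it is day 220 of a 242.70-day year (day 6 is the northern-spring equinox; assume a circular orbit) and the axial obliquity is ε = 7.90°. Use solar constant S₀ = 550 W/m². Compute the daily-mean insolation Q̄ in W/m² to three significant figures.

Solar longitude: λ_s = 360° × (220 − 6)/242.70 = 317.429°.
sin δ = sin 7.90° × sin 317.429° = -0.09298, so δ = -5.335°.
cos H₀ = −tan(+31.9°) tan(-5.335°) = 0.0581, H₀ = 1.5126 rad.
Bracket: H₀ sin φ sin δ + cos φ cos δ sin H₀ = 1.5126×0.52844×-0.09298 + 0.84897×0.99567×0.99831 = -0.074321 + 0.843865 = 0.769544.
Q̄ = (S₀/π) × [bracket] = (550/π) × 0.769544 = 134.7 W/m².

Q̄ ≈ 135 W/m²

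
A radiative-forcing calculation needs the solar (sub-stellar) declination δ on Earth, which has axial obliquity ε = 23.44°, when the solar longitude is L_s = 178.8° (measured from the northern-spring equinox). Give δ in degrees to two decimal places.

δ = +0.48°

sin δ = sin ε · sin L_s = sin 23.44° × sin 178.8° = 0.008331.
δ = arcsin(0.008331) = +0.48°.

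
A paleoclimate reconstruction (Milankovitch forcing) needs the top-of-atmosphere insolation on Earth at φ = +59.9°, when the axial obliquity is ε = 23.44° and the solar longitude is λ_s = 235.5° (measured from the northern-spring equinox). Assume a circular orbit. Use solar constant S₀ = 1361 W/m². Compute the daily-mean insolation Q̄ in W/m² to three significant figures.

Q̄ ≈ 50.3 W/m²

Solar declination: sin δ = sin ε · sin λ_s = sin 23.44° × sin 235.5° = -0.32783, so δ = -19.137°.
cos H₀ = −tan(+59.9°) tan(-19.137°) = 0.5986, H₀ = 0.9290 rad.
Bracket: H₀ sin φ sin δ + cos φ cos δ sin H₀ = 0.9290×0.86515×-0.32783 + 0.50151×0.94474×0.80104 = -0.263485 + 0.379530 = 0.116045.
Q̄ = (S₀/π) × [bracket] = (1361/π) × 0.116045 = 50.27 W/m².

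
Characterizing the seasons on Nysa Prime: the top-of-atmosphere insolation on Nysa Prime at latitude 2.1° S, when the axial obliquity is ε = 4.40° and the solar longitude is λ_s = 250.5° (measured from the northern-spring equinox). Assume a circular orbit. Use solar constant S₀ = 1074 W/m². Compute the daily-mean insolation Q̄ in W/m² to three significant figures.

Q̄ ≈ 342 W/m²

Solar declination: sin δ = sin ε · sin λ_s = sin 4.40° × sin 250.5° = -0.07232, so δ = -4.147°.
cos H₀ = −tan(-2.1°) tan(-4.147°) = -0.0027, H₀ = 1.5735 rad.
Bracket: H₀ sin φ sin δ + cos φ cos δ sin H₀ = 1.5735×-0.03664×-0.07232 + 0.99933×0.99738×1.00000 = 0.004169 + 0.996712 = 1.000881.
Q̄ = (S₀/π) × [bracket] = (1074/π) × 1.000881 = 342.2 W/m².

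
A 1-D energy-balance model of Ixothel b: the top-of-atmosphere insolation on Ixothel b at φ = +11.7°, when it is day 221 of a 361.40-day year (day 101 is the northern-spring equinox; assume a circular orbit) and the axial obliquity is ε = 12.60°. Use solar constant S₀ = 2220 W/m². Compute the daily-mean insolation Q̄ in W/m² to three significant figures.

Q̄ ≈ 723 W/m²

Solar longitude: λ_s = 360° × (221 − 101)/361.40 = 119.535°.
sin δ = sin 12.60° × sin 119.535° = 0.18980, so δ = +10.941°.
cos H₀ = −tan(+11.7°) tan(+10.941°) = -0.0400, H₀ = 1.6108 rad.
Bracket: H₀ sin φ sin δ + cos φ cos δ sin H₀ = 1.6108×0.20279×0.18980 + 0.97922×0.98182×0.99920 = 0.061999 + 0.960649 = 1.022648.
Q̄ = (S₀/π) × [bracket] = (2220/π) × 1.022648 = 722.7 W/m².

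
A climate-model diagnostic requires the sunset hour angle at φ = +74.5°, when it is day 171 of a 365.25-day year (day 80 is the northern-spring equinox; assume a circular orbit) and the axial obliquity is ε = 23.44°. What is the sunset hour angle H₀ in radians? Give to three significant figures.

Solar longitude: λ_s = 360° × (171 − 80)/365.25 = 89.692°.
sin δ = sin 23.44° × sin 89.692° = 0.39778, so δ = +23.440°.
Sunrise equation: cos H₀ = −tan φ · tan δ = -1.5634 ≤ −1, so the Sun never sets (polar day) and H₀ = π.

H₀ = 3.14 rad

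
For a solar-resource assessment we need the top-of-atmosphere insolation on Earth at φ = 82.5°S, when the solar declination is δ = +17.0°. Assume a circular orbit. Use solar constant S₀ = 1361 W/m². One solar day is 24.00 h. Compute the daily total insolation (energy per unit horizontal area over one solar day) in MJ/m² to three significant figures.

0.00 MJ/m²

cos H₀ = −tan(-82.5°) tan(+17.000°) = 2.3223 ≥ 1 ⇒ polar night, H₀ = 0 and Q̄ = 0.
Daily total = Q̄ × 24.00 h × 3600 s/h = 0.00 MJ/m².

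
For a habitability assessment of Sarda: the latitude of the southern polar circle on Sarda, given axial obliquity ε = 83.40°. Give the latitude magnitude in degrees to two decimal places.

6.60°

The polar circle is the lowest latitude that experiences at least one full rotation of continuous darkness at the northern-summer solstice; it lies at |ϕ| = 90° − ε = 90° − 83.40° = 6.60°.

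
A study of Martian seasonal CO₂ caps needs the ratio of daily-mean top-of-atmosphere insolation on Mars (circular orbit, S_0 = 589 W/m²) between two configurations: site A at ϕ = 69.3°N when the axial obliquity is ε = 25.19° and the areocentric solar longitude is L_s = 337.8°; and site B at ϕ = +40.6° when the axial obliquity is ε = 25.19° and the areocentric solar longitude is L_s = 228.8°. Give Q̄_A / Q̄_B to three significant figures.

Q̄_A / Q̄_B ≈ 0.345

— Configuration A (ϕ=+69.3°):
sin δ = sin 25.19° × sin 337.8° = -0.16082, so δ = -9.254°.
cos h₀ = −tan(+69.3°) tan(-9.254°) = 0.4312, h₀ = 1.1250 rad.
Bracket: h₀ sin ϕ sin δ + cos ϕ cos δ sin h₀ = 1.1250×0.93544×-0.16082 + 0.35347×0.98698×0.90226 = -0.169242 + 0.314769 = 0.145527.
Q̄ = (S_0/π) × [bracket] = (589/π) × 0.145527 = 27.284 W/m².
— Configuration B (ϕ=+40.6°):
sin δ = sin 25.19° × sin 228.8° = -0.32024, so δ = -18.678°.
cos h₀ = −tan(+40.6°) tan(-18.678°) = 0.2897, h₀ = 1.2768 rad.
Bracket: h₀ sin ϕ sin δ + cos ϕ cos δ sin h₀ = 1.2768×0.65077×-0.32024 + 0.75927×0.94734×0.95710 = -0.266088 + 0.688429 = 0.422341.
Q̄ = (S_0/π) × [bracket] = (589/π) × 0.422341 = 79.182 W/m².
Ratio Q̄_A / Q̄_B = 27.284 / 79.182 = 0.3446.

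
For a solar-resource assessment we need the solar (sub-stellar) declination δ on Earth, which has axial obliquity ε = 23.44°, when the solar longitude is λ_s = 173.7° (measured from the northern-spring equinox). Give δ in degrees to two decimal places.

δ = +2.50°

sin δ = sin ε · sin λ_s = sin 23.44° × sin 173.7° = 0.043651.
δ = arcsin(0.043651) = +2.50°.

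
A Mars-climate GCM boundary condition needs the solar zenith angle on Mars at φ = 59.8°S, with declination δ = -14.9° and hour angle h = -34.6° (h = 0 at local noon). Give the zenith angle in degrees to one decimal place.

cos θ_z = sin φ sin δ + cos φ cos δ cos h = 0.222233 + 0.400132 = 0.622365.
θ_z = arccos(0.622365) = 51.5°.

θ_z = 51.5°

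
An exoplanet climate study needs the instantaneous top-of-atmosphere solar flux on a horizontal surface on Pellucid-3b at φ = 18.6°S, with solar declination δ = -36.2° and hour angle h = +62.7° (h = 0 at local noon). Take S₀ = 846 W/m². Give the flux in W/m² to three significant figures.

cos θ_z = sin φ sin δ + cos φ cos δ cos h = 0.188379 + 0.350780 = 0.539159.
Flux = S₀ · cos θ_z = 846 × 0.539159 = 456.1 W/m².

456 W/m²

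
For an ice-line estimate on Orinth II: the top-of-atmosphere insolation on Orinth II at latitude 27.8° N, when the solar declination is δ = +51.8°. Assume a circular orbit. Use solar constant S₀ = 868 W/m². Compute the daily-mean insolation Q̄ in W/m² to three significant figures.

Q̄ ≈ 346 W/m²

cos H₀ = −tan(+27.8°) tan(+51.800°) = -0.6700, H₀ = 2.3050 rad.
Bracket: H₀ sin φ sin δ + cos φ cos δ sin H₀ = 2.3050×0.46639×0.78586 + 0.88458×0.61841×0.74236 = 0.844822 + 0.406096 = 1.250918.
Q̄ = (S₀/π) × [bracket] = (868/π) × 1.250918 = 345.6 W/m².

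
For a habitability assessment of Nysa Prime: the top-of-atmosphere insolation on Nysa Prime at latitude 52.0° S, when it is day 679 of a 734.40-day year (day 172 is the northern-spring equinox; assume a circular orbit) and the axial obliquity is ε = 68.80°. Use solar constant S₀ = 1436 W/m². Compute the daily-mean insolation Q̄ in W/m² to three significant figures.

Solar longitude: λ_s = 360° × (679 − 172)/734.40 = 248.529°.
sin δ = sin 68.80° × sin 248.529° = -0.86763, so δ = -60.184°.
cos H₀ = −tan(-52.0°) tan(-60.184°) = -2.2334 ≤ −1 ⇒ polar day, H₀ = π.
Bracket: H₀ sin φ sin δ + cos φ cos δ sin H₀ = 3.1416×-0.78801×-0.86763 + 0.61566×0.49722×0.00000 = 2.147915 + 0.000000 = 2.147915.
Q̄ = (S₀/π) × [bracket] = (1436/π) × 2.147915 = 981.8 W/m².

Q̄ ≈ 982 W/m²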